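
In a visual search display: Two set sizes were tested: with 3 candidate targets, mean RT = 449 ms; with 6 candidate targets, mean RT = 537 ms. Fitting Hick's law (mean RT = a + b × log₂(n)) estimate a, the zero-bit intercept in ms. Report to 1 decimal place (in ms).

309.5 ms

b = (RT₂ − RT₁)/(log₂ n₂ − log₂ n₁) = (537 − 449)/(2.5850 − 1.5850) = 88.000 ms/bit.
Intercept: a = 449 − 88.000·log₂(3) = 309.523 ms.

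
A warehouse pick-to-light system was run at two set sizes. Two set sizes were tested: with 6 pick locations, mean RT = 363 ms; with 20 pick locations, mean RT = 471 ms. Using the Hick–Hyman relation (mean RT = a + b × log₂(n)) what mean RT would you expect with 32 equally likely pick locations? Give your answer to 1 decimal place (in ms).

With log₂ n on the abscissa the relation is linear; from the two conditions:
  b = (471 − 363) / (log₂ 20 − log₂ 6) = 108 / (4.3219 − 2.5850) = 62.177 ms/bit
  a = 363 − 62.177 × 2.5850 = 202.274 ms
Then RT(32) = 202.274 + 62.177 × log₂ 32 = 202.274 + 62.177 × 5 ≈ 513.161 ms.

513.2 ms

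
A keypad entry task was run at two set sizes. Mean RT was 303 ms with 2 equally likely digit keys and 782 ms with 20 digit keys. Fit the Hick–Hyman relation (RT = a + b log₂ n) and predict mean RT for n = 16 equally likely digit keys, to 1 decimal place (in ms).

RT is linear in log₂ n, so two points fix the line:
  b = (782 − 303) / (log₂ 20 − log₂ 2) = 479 / (4.3219 − 1) = 144.193 ms/bit
  a = 303 − 144.193 × 1 = 158.807 ms
Then RT(16) = 158.807 + 144.193 × log₂ 16 = 158.807 + 144.193 × 4 ≈ 735.580 ms.

735.6 ms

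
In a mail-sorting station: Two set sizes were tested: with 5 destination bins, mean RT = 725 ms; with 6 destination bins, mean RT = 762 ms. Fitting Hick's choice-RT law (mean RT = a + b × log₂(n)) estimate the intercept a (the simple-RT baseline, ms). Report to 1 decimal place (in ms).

b = (RT₂ − RT₁)/(log₂ n₂ − log₂ n₁) = (762 − 725)/(2.5850 − 2.3219) = 140.666 ms/bit.
Intercept: a = 725 − 140.666·log₂(5) = 398.384 ms.

398.4 ms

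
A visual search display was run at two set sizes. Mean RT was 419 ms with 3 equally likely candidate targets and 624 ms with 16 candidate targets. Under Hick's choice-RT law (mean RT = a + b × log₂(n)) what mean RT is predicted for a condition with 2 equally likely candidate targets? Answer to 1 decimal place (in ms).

Solve the two-equation system in a and b:
  b = (624 − 419) / (log₂ 16 − log₂ 3) = 205 / (4 − 1.5850) = 84.885 ms/bit
  a = 419 − 84.885 × 1.5850 = 284.461 ms
Then RT(2) = 284.461 + 84.885 × log₂ 2 = 284.461 + 84.885 × 1 ≈ 369.346 ms.

369.3 ms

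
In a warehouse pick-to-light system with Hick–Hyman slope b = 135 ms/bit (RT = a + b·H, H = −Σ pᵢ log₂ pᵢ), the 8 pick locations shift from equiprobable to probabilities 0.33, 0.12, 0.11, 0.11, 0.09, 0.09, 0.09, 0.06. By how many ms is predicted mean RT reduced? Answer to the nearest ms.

Equiprobable entropy H₀ = log₂ 8 = 3.0000 bits.
Skewed entropy H = −Σ pᵢ log₂ pᵢ = 2.7770 bits.
ΔRT = b·(H₀ − H) = 135 × 0.2230 = 30.11 ms.

30 ms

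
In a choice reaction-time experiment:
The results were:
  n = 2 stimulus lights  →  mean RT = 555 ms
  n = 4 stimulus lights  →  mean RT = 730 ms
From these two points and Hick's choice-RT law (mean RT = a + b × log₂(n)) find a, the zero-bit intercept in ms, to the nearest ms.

380 ms

The slope on a log₂ axis is (730 − 555) / (2 − 1) = 175 ms/bit.
Intercept: a = 555 − 175·log₂(2) = 380.000 ms.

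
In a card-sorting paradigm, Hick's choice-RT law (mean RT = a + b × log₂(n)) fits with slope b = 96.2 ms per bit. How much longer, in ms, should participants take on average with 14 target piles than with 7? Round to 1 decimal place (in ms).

ΔRT = (a + b log₂ n₂) − (a + b log₂ n₁) = b·(log₂ n₂ − log₂ n₁).
log₂(14) − log₂(7) = log₂(14/7) = log₂(2) = 1.
ΔRT = 96.2 × 1.0000 = 96.200 ms.

96.2 ms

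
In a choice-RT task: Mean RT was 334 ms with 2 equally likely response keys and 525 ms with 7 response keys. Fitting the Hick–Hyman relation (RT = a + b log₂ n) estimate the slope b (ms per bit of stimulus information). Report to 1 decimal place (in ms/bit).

Slope: b = (525 − 334) / (log₂ 7 − log₂ 2) = 191/1.8074 = 105.679 ms/bit.

105.7 ms/bit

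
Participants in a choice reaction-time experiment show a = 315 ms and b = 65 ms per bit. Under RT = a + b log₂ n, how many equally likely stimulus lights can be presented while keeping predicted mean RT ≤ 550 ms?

12

Information budget: (550 − 315)/65 = 3.6154 bits, so n ≤ 2^3.6154 = 12.256 → at most 12.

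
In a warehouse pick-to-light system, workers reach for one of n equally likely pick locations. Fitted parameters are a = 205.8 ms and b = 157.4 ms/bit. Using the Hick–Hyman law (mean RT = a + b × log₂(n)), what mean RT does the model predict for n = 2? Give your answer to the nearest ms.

log₂(2) = 1 bits, so RT = 205.8 + 157.4 × 1 ≈ 363.200 ms.

363 ms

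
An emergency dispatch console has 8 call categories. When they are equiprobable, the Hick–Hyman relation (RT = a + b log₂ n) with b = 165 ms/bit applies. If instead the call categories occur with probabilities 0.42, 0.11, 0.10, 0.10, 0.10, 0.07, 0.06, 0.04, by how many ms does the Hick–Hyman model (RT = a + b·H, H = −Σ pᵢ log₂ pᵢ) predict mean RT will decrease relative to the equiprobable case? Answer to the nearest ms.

Equiprobable entropy H₀ = log₂ 8 = 3.0000 bits.
Skewed entropy H = −Σ pᵢ log₂ pᵢ = 2.5704 bits.
ΔRT = b·(H₀ − H) = 165 × 0.4296 = 70.89 ms.

71 ms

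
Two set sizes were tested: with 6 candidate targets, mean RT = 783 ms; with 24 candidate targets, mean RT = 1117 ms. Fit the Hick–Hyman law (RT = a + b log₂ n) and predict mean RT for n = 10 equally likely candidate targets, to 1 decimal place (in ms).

906.1 ms

RT is linear in log₂ n, so two points fix the line:
  b = (1117 − 783) / (log₂ 24 − log₂ 6) = 334 / (4.5850 − 2.5850) = 167.000 ms/bit
  a = 783 − 167.000 × 2.5850 = 351.311 ms
Then RT(10) = 351.311 + 167.000 × log₂ 10 = 351.311 + 167.000 × 3.3219 ≈ 906.073 ms.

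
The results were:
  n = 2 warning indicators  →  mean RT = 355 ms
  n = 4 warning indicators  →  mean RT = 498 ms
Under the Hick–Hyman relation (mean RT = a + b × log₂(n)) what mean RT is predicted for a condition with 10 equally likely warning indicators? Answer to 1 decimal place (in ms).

With log₂ n on the abscissa the relation is linear; from the two conditions:
  b = (498 − 355) / (log₂ 4 − log₂ 2) = 143 / (2 − 1) = 143.000 ms/bit
  a = 355 − 143.000 × 1 = 212.000 ms
Then RT(10) = 212.000 + 143.000 × log₂ 10 = 212.000 + 143.000 × 3.3219 ≈ 687.036 ms.

687.0 ms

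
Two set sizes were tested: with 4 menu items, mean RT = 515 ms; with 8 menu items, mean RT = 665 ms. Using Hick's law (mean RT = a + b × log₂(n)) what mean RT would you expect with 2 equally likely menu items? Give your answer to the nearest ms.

Solve the two-equation system in a and b:
  b = (665 − 515) / (log₂ 8 − log₂ 4) = 150 / (3 − 2) = 150 ms/bit
  a = 515 − 150 × 2 = 215 ms
Then RT(2) = 215 + 150 × log₂ 2 = 215 + 150 × 1 ≈ 365.000 ms.

365 ms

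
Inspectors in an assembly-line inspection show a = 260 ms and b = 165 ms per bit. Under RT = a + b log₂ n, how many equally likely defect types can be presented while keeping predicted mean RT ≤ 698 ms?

6

Set 260 + 165·log₂ n ≤ 698 → log₂ n ≤ (698 − 260)/165 = 2.6545.
So n ≤ 2^2.6545 = 6.296; the largest integer n is 6.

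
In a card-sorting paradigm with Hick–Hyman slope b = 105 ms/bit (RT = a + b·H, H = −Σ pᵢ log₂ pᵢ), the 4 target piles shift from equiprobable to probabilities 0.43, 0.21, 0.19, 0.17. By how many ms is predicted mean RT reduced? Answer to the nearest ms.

12 ms

Equiprobable entropy H₀ = log₂ 4 = 2.0000 bits.
Skewed entropy H = −Σ pᵢ log₂ pᵢ = 1.8862 bits.
ΔRT = b·(H₀ − H) = 105 × 0.1138 = 11.95 ms.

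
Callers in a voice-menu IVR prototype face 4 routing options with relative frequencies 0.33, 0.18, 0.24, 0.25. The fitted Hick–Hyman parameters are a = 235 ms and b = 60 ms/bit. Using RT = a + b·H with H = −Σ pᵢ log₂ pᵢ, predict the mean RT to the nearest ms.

353 ms

H = 0.33·log₂(1/0.33) + 0.18·log₂(1/0.18) + 0.24·log₂(1/0.24) + 0.25·log₂(1/0.25) = 1.9673 bits.
RT = 235 + 60 × 1.9673 = 353.04 ms.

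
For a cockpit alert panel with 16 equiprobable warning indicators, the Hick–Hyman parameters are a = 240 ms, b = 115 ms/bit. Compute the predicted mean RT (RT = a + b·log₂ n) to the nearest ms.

log₂(16) = 4 bits, so RT = 240 + 115 × 4 ≈ 700.000 ms.

700 ms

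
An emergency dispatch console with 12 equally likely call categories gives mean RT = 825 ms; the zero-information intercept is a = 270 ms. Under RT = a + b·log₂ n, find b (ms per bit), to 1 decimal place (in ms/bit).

b = (825 − 270) / log₂(12) = 555 / 3.5850 = 154.813 ms/bit.

154.8 ms/bit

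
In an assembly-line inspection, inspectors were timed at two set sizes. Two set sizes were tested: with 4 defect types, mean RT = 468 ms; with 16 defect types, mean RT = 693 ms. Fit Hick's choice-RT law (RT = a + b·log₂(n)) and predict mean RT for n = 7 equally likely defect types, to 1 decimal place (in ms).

Solve the two-equation system in a and b:
  b = (693 − 468) / (log₂ 16 − log₂ 4) = 225 / (4 − 2) = 112.500 ms/bit
  a = 468 − 112.500 × 2 = 243.000 ms
Then RT(7) = 243.000 + 112.500 × log₂ 7 = 243.000 + 112.500 × 2.8074 ≈ 558.827 ms.

558.8 ms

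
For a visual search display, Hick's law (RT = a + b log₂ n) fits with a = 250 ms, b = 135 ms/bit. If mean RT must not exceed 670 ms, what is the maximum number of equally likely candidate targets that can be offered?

8

135·log₂ n ≤ 670 − 250 = 420, giving log₂ n ≤ 3.1111 and n ≤ 8.640. The largest whole number is 8.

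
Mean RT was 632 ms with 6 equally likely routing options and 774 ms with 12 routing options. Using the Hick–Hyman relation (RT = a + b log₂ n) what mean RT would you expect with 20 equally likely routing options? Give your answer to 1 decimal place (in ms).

RT is linear in log₂ n, so two points fix the line:
  b = (774 − 632) / (log₂ 12 − log₂ 6) = 142 / (3.5850 − 2.5850) = 142.000 ms/bit
  a = 632 − 142.000 × 2.5850 = 264.935 ms
Then RT(20) = 264.935 + 142.000 × log₂ 20 = 264.935 + 142.000 × 4.3219 ≈ 878.649 ms.

878.6 ms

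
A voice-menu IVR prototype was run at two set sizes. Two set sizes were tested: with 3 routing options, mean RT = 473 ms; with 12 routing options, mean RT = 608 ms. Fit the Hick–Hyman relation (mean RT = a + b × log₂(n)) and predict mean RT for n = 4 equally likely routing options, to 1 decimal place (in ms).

RT is linear in log₂ n, so two points fix the line:
  b = (608 − 473) / (log₂ 12 − log₂ 3) = 135 / (3.5850 − 1.5850) = 67.500 ms/bit
  a = 473 − 67.500 × 1.5850 = 366.015 ms
Then RT(4) = 366.015 + 67.500 × log₂ 4 = 366.015 + 67.500 × 2 ≈ 501.015 ms.

501.0 ms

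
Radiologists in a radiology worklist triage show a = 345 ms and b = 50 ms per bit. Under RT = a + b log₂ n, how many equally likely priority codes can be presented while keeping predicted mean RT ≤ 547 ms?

50·log₂ n ≤ 547 − 345 = 202, giving log₂ n ≤ 4.0400 and n ≤ 16.450. The largest whole number is 16.

16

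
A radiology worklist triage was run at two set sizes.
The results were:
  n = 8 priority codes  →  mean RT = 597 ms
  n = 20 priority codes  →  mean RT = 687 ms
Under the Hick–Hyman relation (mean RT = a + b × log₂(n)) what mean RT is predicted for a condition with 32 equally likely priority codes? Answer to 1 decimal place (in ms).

733.2 ms

RT is linear in log₂ n, so two points fix the line:
  b = (687 − 597) / (log₂ 20 − log₂ 8) = 90 / (4.3219 − 3) = 68.082 ms/bit
  a = 597 − 68.082 × 3 = 392.753 ms
Then RT(32) = 392.753 + 68.082 × log₂ 32 = 392.753 + 68.082 × 5 ≈ 733.165 ms.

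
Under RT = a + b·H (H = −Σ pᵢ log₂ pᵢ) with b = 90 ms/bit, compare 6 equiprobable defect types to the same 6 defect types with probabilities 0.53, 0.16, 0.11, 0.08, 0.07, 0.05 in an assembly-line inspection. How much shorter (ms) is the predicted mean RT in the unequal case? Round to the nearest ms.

The RT saving is b·ΔH. Equiprobable H₀ = log₂(6) = 2.5850 bits; with the given probabilities H = 2.0349 bits.
b·(H₀ − H) = 90 × (2.5850 − 2.0349) = 49.50 ms.

50 ms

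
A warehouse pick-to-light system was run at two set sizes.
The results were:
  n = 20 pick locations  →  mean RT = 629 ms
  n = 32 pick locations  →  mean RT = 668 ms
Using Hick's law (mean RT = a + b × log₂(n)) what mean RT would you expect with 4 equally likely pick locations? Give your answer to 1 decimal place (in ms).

Fit slope and intercept:
  b = (668 − 629) / (log₂ 32 − log₂ 20) = 39 / (5 − 4.3219) = 57.516 ms/bit
  a = 629 − 57.516 × 4.3219 = 380.420 ms
Then RT(4) = 380.420 + 57.516 × log₂ 4 = 380.420 + 57.516 × 2 ≈ 495.452 ms.

495.5 ms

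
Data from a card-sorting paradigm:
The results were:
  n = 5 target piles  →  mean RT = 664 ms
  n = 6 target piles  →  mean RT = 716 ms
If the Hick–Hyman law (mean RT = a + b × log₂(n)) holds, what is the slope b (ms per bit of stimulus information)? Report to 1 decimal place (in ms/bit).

The slope on a log₂ axis is (716 − 664) / (2.5850 − 2.3219) = 197.693 ms/bit.

197.7 ms/bit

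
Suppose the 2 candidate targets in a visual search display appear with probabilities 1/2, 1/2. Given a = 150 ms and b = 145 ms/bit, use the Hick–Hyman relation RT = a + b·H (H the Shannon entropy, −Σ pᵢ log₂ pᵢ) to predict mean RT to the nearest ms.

Each term −pᵢ log₂ pᵢ: 0.5·1 + 0.5·1; summed, H = 1.000 bits.
Mean RT = a + bH = 150 + 145·1.000 = 295.00 ms.

295 ms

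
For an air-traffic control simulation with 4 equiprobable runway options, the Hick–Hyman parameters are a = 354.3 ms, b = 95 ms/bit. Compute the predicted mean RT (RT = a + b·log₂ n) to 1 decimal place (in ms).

544.3 ms

log₂(4) = 2 bits, so RT = 354.3 + 95 × 2 ≈ 544.300 ms.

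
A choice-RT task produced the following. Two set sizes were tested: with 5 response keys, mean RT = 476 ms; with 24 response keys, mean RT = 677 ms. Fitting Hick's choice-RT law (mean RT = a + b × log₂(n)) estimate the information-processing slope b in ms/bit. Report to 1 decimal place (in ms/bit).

b = (RT₂ − RT₁)/(log₂ n₂ − log₂ n₁) = (677 − 476)/(4.5850 − 2.3219) = 88.819 ms/bit.

88.8 ms/bit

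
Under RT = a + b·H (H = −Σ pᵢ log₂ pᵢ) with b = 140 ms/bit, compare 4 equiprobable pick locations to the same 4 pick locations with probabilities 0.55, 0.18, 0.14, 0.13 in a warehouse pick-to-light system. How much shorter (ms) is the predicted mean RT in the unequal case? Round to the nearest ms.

The RT saving is b·ΔH. Equiprobable H₀ = log₂(4) = 2.0000 bits; with the given probabilities H = 1.6994 bits.
b·(H₀ − H) = 140 × (2.0000 − 1.6994) = 42.08 ms.

42 ms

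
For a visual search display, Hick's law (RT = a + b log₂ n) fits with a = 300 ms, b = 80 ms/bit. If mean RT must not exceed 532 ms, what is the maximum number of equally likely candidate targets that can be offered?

7

Set 300 + 80·log₂ n ≤ 532 → log₂ n ≤ (532 − 300)/80 = 2.9000.
So n ≤ 2^2.9000 = 7.464; the largest integer n is 7.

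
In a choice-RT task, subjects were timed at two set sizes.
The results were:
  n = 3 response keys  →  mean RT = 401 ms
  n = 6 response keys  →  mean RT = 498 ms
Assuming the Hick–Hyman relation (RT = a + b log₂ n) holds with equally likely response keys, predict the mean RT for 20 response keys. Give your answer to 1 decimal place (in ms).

666.5 ms

Fit slope and intercept:
  b = (498 − 401) / (log₂ 6 − log₂ 3) = 97 / (2.5850 − 1.5850) = 97.000 ms/bit
  a = 401 − 97.000 × 1.5850 = 247.259 ms
Then RT(20) = 247.259 + 97.000 × log₂ 20 = 247.259 + 97.000 × 4.3219 ≈ 666.486 ms.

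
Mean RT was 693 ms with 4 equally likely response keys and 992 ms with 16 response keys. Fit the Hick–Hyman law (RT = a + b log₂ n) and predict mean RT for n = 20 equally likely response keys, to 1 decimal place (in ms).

RT is linear in log₂ n, so two points fix the line:
  b = (992 − 693) / (log₂ 16 − log₂ 4) = 299 / (4 − 2) = 149.500 ms/bit
  a = 693 − 149.500 × 2 = 394.000 ms
Then RT(20) = 394.000 + 149.500 × log₂ 20 = 394.000 + 149.500 × 4.3219 ≈ 1040.128 ms.

1040.1 ms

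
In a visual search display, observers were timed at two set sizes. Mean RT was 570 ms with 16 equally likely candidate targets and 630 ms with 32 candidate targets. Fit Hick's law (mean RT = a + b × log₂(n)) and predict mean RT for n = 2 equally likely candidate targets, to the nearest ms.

RT is linear in log₂ n, so two points fix the line:
  b = (630 − 570) / (log₂ 32 − log₂ 16) = 60 / (5 − 4) = 60 ms/bit
  a = 570 − 60 × 4 = 330 ms
Then RT(2) = 330 + 60 × log₂ 2 = 330 + 60 × 1 ≈ 390.000 ms.

390 ms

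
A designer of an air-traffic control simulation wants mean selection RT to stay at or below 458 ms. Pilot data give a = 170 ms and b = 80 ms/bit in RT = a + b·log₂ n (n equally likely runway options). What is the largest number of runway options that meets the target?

Information budget: (458 − 170)/80 = 3.6000 bits, so n ≤ 2^3.6000 = 12.126 → at most 12.

12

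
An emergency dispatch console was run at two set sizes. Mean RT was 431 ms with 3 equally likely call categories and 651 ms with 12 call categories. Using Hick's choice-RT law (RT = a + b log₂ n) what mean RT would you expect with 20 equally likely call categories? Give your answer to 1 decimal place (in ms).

Fit slope and intercept:
  b = (651 − 431) / (log₂ 12 − log₂ 3) = 220 / (3.5850 − 1.5850) = 110.000 ms/bit
  a = 431 − 110.000 × 1.5850 = 256.654 ms
Then RT(20) = 256.654 + 110.000 × log₂ 20 = 256.654 + 110.000 × 4.3219 ≈ 732.066 ms.

732.1 ms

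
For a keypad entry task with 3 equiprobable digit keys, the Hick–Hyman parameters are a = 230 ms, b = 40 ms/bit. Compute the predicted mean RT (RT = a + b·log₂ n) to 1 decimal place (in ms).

log₂(3) = 1.5850 bits, so RT = 230 + 40 × 1.5850 ≈ 293.399 ms.

293.4 ms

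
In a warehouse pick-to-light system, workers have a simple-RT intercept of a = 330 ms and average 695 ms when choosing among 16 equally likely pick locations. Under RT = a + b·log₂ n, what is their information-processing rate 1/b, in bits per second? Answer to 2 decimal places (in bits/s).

10.96 bits/s

b = (695 − 330)/log₂ 16 = 365/4 = 91.250 ms per bit = 0.09125 s/bit; the reciprocal is 10.959 bits/s.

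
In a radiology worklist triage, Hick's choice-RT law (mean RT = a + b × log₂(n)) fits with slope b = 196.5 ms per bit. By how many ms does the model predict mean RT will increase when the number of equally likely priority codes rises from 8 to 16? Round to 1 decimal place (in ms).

The intercept a cancels: ΔRT = b·(log₂ n₂ − log₂ n₁) = b·log₂(n₂/n₁).
log₂(16) − log₂(8) = log₂(16/8) = log₂(2) = 1.
ΔRT = 196.5 × 1.0000 = 196.500 ms.

196.5 ms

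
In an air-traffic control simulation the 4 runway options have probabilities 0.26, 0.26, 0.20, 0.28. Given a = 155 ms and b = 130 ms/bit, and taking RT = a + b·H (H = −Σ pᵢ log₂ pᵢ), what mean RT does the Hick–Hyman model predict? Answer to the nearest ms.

H = 0.26·log₂(1/0.26) + 0.26·log₂(1/0.26) + 0.20·log₂(1/0.20) + 0.28·log₂(1/0.28) = 1.9892 bits.
RT = 155 + 130 × 1.9892 = 413.59 ms.

414 ms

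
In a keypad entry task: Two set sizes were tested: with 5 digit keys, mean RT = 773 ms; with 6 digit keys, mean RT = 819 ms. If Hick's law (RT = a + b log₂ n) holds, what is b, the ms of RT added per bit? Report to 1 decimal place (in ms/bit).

174.9 ms/bit

The slope on a log₂ axis is (819 − 773) / (2.5850 − 2.3219) = 174.882 ms/bit.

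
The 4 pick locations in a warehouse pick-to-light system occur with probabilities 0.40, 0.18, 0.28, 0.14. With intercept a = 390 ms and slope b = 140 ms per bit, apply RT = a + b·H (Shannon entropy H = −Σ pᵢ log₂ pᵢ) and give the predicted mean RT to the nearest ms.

H = 0.40·log₂(1/0.40) + 0.18·log₂(1/0.18) + 0.28·log₂(1/0.28) + 0.14·log₂(1/0.14) = 1.8854 bits.
RT = 390 + 140 × 1.8854 = 653.96 ms.

654 ms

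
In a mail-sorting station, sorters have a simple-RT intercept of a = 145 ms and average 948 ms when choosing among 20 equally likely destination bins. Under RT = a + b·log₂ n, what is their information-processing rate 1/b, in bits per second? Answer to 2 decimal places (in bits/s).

Choice component = 948 − 145 = 803 ms over log₂(20) = 4.3219 bits.
b = 803 / 4.3219 = 185.797 ms/bit, so 1/b = 5.382 bits/s.

5.38 bits/s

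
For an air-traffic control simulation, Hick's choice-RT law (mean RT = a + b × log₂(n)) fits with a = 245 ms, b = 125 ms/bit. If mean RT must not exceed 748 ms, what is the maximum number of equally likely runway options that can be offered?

16

Set 245 + 125·log₂ n ≤ 748 → log₂ n ≤ (748 − 245)/125 = 4.0240.
So n ≤ 2^4.0240 = 16.268; the largest integer n is 16.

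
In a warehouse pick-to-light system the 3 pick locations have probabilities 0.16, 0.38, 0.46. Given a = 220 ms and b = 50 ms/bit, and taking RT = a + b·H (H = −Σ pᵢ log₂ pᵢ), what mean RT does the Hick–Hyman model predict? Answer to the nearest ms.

H = 0.16·log₂(1/0.16) + 0.38·log₂(1/0.38) + 0.46·log₂(1/0.46) = 1.4688 bits.
RT = 220 + 50 × 1.4688 = 293.44 ms.

293 ms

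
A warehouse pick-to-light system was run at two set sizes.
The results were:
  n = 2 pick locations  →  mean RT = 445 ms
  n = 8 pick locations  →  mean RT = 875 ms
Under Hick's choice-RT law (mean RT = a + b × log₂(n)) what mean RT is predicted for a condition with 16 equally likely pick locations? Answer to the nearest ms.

Solve the two-equation system in a and b:
  b = (875 − 445) / (log₂ 8 − log₂ 2) = 430 / (3 − 1) = 215 ms/bit
  a = 445 − 215 × 1 = 230 ms
Then RT(16) = 230 + 215 × log₂ 16 = 230 + 215 × 4 ≈ 1090.000 ms.

1090 ms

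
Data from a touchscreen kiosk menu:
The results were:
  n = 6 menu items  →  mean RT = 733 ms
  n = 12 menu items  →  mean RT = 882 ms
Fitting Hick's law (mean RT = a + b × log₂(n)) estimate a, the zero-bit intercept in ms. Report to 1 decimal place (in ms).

b = (RT₂ − RT₁)/(log₂ n₂ − log₂ n₁) = (882 − 733)/(3.5850 − 2.5850) = 149.000 ms/bit.
a = RT₁ − b·log₂ n₁ = 733 − 149.000 × 2.5850 = 347.841 ms.

347.8 ms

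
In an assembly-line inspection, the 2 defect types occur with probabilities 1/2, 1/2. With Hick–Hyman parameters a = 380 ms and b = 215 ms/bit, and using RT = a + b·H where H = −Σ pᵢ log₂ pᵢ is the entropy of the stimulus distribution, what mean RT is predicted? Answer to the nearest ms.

595 ms

Each term −pᵢ log₂ pᵢ: 0.5·1 + 0.5·1; summed, H = 1.000 bits.
Mean RT = a + bH = 380 + 215·1.000 = 595.00 ms.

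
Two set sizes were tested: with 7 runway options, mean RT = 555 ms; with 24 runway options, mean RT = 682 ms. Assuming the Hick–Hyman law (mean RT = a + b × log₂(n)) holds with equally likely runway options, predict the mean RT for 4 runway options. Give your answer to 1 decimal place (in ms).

RT is linear in log₂ n, so two points fix the line:
  b = (682 − 555) / (log₂ 24 − log₂ 7) = 127 / (4.5850 − 2.8074) = 71.444 ms/bit
  a = 555 − 71.444 × 2.8074 = 354.430 ms
Then RT(4) = 354.430 + 71.444 × log₂ 4 = 354.430 + 71.444 × 2 ≈ 497.319 ms.

497.3 ms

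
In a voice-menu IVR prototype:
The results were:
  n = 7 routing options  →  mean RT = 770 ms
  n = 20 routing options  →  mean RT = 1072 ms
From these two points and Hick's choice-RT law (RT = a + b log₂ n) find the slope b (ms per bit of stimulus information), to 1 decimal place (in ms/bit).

199.4 ms/bit

Slope: b = (1072 − 770) / (log₂ 20 − log₂ 7) = 302/1.5146 = 199.396 ms/bit.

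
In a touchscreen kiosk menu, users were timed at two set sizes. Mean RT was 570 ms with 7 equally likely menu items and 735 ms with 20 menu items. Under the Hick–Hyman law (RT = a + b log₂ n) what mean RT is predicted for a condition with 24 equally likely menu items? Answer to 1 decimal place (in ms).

763.7 ms

Solve the two-equation system in a and b:
  b = (735 − 570) / (log₂ 20 − log₂ 7) = 165 / (4.3219 − 2.8074) = 108.942 ms/bit
  a = 570 − 108.942 × 2.8074 = 264.162 ms
Then RT(24) = 264.162 + 108.942 × log₂ 24 = 264.162 + 108.942 × 4.5850 ≈ 763.655 ms.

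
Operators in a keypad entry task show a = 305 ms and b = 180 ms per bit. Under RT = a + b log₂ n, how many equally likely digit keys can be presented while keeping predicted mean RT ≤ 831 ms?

7

180·log₂ n ≤ 831 − 305 = 526, giving log₂ n ≤ 2.9222 and n ≤ 7.580. The largest whole number is 7.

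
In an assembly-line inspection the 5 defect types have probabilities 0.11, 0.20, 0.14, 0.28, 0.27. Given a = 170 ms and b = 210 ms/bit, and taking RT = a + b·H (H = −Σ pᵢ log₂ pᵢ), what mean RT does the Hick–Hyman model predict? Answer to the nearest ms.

Entropy contributions −pᵢ log₂ pᵢ: 0.3503, 0.4644, 0.3971, 0.5142, 0.5100; sum H = 2.2360 bits.
RT = a + bH = 170 + 210·2.2360 = 639.57 ms.

640 ms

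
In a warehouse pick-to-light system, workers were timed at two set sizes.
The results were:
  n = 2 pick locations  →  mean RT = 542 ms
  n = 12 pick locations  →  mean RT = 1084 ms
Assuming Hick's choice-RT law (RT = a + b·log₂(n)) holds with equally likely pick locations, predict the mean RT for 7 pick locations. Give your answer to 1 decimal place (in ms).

921.0 ms

Solve the two-equation system in a and b:
  b = (1084 − 542) / (log₂ 12 − log₂ 2) = 542 / (3.5850 − 1) = 209.674 ms/bit
  a = 542 − 209.674 × 1 = 332.326 ms
Then RT(7) = 332.326 + 209.674 × log₂ 7 = 332.326 + 209.674 × 2.8074 ≈ 920.956 ms.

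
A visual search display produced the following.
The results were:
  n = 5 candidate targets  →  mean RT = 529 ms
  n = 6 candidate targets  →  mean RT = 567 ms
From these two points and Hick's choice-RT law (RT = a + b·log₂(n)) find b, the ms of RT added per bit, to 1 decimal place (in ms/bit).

Slope: b = (567 − 529) / (log₂ 6 − log₂ 5) = 38/0.2630 = 144.468 ms/bit.

144.5 ms/bit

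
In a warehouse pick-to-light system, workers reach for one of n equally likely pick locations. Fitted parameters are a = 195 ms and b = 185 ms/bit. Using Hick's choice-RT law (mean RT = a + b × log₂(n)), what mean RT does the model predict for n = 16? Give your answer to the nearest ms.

log₂(16) = 4 bits, so RT = 195 + 185 × 4 ≈ 935.000 ms.

935 ms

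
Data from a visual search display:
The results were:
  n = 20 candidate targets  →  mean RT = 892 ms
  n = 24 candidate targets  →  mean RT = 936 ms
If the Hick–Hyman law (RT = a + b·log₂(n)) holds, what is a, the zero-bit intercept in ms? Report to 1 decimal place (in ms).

Slope: b = (936 − 892) / (log₂ 24 − log₂ 20) = 44/0.2630 = 167.278 ms/bit.
Intercept: a = 892 − 167.278·log₂(20) = 169.034 ms.

169.0 ms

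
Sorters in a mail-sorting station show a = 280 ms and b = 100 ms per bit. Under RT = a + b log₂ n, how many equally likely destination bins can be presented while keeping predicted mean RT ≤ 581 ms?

100·log₂ n ≤ 581 − 280 = 301, giving log₂ n ≤ 3.0100 and n ≤ 8.056. The largest whole number is 8.

8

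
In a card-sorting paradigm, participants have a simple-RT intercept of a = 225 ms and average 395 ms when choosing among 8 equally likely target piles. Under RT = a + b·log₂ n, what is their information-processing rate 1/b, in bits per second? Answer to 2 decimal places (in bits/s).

17.65 bits/s

Choice component = 395 − 225 = 170 ms over log₂(8) = 3 bits.
b = 170 / 3 = 56.667 ms/bit, so 1/b = 17.647 bits/s.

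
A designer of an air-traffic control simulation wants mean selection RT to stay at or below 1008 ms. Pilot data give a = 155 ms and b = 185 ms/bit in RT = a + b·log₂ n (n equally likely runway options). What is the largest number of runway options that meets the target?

Set 155 + 185·log₂ n ≤ 1008 → log₂ n ≤ (1008 − 155)/185 = 4.6108.
So n ≤ 2^4.6108 = 24.434; the largest integer n is 24.

24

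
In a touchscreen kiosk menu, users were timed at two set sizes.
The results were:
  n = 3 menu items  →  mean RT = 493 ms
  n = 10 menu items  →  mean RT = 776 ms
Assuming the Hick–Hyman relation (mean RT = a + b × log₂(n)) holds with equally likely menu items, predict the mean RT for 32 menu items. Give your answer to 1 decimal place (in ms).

Fit slope and intercept:
  b = (776 − 493) / (log₂ 10 − log₂ 3) = 283 / (3.3219 − 1.5850) = 162.928 ms/bit
  a = 493 − 162.928 × 1.5850 = 234.766 ms
Then RT(32) = 234.766 + 162.928 × log₂ 32 = 234.766 + 162.928 × 5 ≈ 1049.405 ms.

1049.4 ms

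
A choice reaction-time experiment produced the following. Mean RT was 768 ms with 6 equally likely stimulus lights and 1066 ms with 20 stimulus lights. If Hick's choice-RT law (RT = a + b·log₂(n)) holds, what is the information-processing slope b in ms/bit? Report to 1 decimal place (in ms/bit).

Slope: b = (1066 − 768) / (log₂ 20 − log₂ 6) = 298/1.7370 = 171.564 ms/bit.

171.6 ms/bit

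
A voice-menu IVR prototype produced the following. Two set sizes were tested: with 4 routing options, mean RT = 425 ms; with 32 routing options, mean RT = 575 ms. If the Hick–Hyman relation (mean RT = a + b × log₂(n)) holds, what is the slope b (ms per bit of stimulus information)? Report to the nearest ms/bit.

Slope: b = (575 − 425) / (log₂ 32 − log₂ 4) = 150/3.0000 = 50 ms/bit.

50 ms/bit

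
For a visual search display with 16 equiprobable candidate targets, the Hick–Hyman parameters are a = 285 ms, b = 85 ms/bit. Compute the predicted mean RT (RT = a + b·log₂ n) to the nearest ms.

log₂(16) = 4 bits, so RT = 285 + 85 × 4 ≈ 625.000 ms.

625 ms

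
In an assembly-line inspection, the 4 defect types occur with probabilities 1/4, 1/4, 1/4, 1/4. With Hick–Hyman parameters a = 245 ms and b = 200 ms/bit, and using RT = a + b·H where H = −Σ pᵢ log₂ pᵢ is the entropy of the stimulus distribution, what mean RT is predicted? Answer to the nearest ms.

H = −Σ pᵢ log₂ pᵢ = 0.25·2 + 0.25·2 + 0.25·2 + 0.25·2 = 2.000 bits.
RT = 245 + 200 × 2.000 = 645.00 ms.

645 ms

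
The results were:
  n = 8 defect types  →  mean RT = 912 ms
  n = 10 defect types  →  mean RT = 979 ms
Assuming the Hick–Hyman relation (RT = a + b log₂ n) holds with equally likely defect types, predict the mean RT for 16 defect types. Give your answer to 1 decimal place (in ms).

1120.1 ms

RT is linear in log₂ n, so two points fix the line:
  b = (979 − 912) / (log₂ 10 − log₂ 8) = 67 / (3.3219 − 3) = 208.121 ms/bit
  a = 912 − 208.121 × 3 = 287.637 ms
Then RT(16) = 287.637 + 208.121 × log₂ 16 = 287.637 + 208.121 × 4 ≈ 1120.121 ms.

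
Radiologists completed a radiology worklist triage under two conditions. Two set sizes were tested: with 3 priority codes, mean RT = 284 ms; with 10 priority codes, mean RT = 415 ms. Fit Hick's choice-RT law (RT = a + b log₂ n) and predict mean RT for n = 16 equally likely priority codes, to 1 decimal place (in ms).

RT is linear in log₂ n, so two points fix the line:
  b = (415 − 284) / (log₂ 10 − log₂ 3) = 131 / (3.3219 − 1.5850) = 75.419 ms/bit
  a = 284 − 75.419 × 1.5850 = 164.464 ms
Then RT(16) = 164.464 + 75.419 × log₂ 16 = 164.464 + 75.419 × 4 ≈ 466.139 ms.

466.1 ms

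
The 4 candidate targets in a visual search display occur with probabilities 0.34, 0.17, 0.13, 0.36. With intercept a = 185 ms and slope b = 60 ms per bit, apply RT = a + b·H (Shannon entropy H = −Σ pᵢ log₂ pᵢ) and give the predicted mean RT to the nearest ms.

H = 0.34·log₂(1/0.34) + 0.17·log₂(1/0.17) + 0.13·log₂(1/0.13) + 0.36·log₂(1/0.36) = 1.8770 bits.
RT = 185 + 60 × 1.8770 = 297.62 ms.

298 ms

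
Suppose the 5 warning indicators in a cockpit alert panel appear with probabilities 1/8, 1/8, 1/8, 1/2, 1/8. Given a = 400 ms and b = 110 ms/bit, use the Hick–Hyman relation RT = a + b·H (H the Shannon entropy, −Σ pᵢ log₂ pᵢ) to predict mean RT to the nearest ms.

620 ms

H = −Σ pᵢ log₂ pᵢ = 0.125·3 + 0.125·3 + 0.125·3 + 0.5·1 + 0.125·3 = 2.000 bits.
RT = 400 + 110 × 2.000 = 620.00 ms.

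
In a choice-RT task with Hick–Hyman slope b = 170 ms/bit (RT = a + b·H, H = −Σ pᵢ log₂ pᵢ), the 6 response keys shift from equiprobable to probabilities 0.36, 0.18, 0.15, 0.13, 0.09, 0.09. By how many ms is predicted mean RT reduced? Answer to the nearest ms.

Equiprobable entropy H₀ = log₂ 6 = 2.5850 bits.
Skewed entropy H = −Σ pᵢ log₂ pᵢ = 2.3944 bits.
ΔRT = b·(H₀ − H) = 170 × 0.1905 = 32.39 ms.

32 ms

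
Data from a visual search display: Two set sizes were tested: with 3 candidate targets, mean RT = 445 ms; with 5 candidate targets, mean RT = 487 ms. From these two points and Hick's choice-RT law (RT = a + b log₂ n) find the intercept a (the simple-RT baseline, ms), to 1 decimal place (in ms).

The slope on a log₂ axis is (487 − 445) / (2.3219 − 1.5850) = 56.990 ms/bit.
a = RT₁ − b·log₂ n₁ = 445 − 56.990 × 1.5850 = 354.672 ms.

354.7 ms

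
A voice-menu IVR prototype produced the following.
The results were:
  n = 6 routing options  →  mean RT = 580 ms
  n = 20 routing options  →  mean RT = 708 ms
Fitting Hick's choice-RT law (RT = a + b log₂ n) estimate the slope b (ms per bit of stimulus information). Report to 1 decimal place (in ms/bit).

73.7 ms/bit

b = (RT₂ − RT₁)/(log₂ n₂ − log₂ n₁) = (708 − 580)/(4.3219 − 2.5850) = 73.692 ms/bit.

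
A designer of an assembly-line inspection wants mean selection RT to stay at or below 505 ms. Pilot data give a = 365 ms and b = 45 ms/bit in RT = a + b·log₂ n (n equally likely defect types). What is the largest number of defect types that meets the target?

Information budget: (505 − 365)/45 = 3.1111 bits, so n ≤ 2^3.1111 = 8.640 → at most 8.

8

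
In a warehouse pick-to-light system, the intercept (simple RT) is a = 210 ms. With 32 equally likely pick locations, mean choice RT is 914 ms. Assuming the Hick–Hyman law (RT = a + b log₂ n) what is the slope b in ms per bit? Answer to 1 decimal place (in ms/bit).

32 alternatives carry log₂ 32 = 5 bits; the choice cost is 914 − 210 = 704 ms, so b = 704/5 = 140.800 ms/bit.

140.8 ms/bit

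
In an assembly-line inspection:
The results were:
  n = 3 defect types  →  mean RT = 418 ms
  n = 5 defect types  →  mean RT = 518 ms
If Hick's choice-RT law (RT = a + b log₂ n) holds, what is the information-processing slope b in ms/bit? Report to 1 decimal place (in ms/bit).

135.7 ms/bit

The slope on a log₂ axis is (518 − 418) / (2.3219 − 1.5850) = 135.692 ms/bit.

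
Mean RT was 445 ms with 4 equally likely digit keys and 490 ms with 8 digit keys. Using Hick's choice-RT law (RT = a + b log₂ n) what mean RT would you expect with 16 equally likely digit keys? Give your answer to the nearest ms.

535 ms

With log₂ n on the abscissa the relation is linear; from the two conditions:
  b = (490 − 445) / (log₂ 8 − log₂ 4) = 45 / (3 − 2) = 45 ms/bit
  a = 445 − 45 × 2 = 355 ms
Then RT(16) = 355 + 45 × log₂ 16 = 355 + 45 × 4 ≈ 535.000 ms.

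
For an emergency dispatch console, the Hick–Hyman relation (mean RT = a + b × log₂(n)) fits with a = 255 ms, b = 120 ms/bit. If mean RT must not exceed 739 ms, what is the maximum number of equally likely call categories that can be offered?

Set 255 + 120·log₂ n ≤ 739 → log₂ n ≤ (739 − 255)/120 = 4.0333.
So n ≤ 2^4.0333 = 16.374; the largest integer n is 16.

16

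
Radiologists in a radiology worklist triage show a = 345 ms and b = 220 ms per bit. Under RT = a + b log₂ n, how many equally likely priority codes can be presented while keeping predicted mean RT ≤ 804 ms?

4

Information budget: (804 − 345)/220 = 2.0864 bits, so n ≤ 2^2.0864 = 4.247 → at most 4.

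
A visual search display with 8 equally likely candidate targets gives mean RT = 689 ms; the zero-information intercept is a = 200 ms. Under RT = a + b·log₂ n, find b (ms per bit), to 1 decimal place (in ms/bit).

163.0 ms/bit

log₂(8) = 3 bits.
b = (RT − a)/log₂ n = (689 − 200) / 3 = 163.000 ms/bit.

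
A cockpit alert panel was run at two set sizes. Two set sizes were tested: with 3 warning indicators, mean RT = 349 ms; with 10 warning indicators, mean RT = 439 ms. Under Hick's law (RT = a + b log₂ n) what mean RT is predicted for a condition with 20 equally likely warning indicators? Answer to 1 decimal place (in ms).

Fit slope and intercept:
  b = (439 − 349) / (log₂ 10 − log₂ 3) = 90 / (3.3219 − 1.5850) = 51.814 ms/bit
  a = 349 − 51.814 × 1.5850 = 266.876 ms
Then RT(20) = 266.876 + 51.814 × log₂ 20 = 266.876 + 51.814 × 4.3219 ≈ 490.814 ms.

490.8 ms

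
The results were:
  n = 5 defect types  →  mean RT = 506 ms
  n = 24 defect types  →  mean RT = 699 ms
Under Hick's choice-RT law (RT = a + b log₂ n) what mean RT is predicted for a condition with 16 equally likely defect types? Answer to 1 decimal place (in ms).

With log₂ n on the abscissa the relation is linear; from the two conditions:
  b = (699 − 506) / (log₂ 24 − log₂ 5) = 193 / (4.5850 − 2.3219) = 85.284 ms/bit
  a = 506 − 85.284 × 2.3219 = 307.977 ms
Then RT(16) = 307.977 + 85.284 × log₂ 16 = 307.977 + 85.284 × 4 ≈ 649.112 ms.

649.1 ms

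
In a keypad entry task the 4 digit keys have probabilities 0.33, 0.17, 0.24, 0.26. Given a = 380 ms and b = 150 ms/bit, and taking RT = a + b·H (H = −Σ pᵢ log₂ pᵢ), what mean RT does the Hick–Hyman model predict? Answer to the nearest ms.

H = 0.33·log₂(1/0.33) + 0.17·log₂(1/0.17) + 0.24·log₂(1/0.24) + 0.26·log₂(1/0.26) = 1.9618 bits.
RT = 380 + 150 × 1.9618 = 674.27 ms.

674 ms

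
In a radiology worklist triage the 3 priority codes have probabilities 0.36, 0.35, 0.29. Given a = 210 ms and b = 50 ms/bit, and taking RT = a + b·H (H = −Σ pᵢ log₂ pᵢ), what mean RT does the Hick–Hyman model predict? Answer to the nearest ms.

Entropy contributions −pᵢ log₂ pᵢ: 0.5306, 0.5301, 0.5179; sum H = 1.5786 bits.
RT = a + bH = 210 + 50·1.5786 = 288.93 ms.

289 ms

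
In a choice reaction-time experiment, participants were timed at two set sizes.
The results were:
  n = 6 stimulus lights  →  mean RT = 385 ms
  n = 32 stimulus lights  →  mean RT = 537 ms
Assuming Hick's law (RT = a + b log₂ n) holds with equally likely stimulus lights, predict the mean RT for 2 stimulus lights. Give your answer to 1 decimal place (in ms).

Solve the two-equation system in a and b:
  b = (537 − 385) / (log₂ 32 − log₂ 6) = 152 / (5 − 2.5850) = 62.939 ms/bit
  a = 385 − 62.939 × 2.5850 = 222.305 ms
Then RT(2) = 222.305 + 62.939 × log₂ 2 = 222.305 + 62.939 × 1 ≈ 285.244 ms.

285.2 ms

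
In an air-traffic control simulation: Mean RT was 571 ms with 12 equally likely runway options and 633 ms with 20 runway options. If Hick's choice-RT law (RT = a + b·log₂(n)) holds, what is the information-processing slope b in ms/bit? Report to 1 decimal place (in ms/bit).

84.1 ms/bit

b = (RT₂ − RT₁)/(log₂ n₂ − log₂ n₁) = (633 − 571)/(4.3219 − 3.5850) = 84.129 ms/bit.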